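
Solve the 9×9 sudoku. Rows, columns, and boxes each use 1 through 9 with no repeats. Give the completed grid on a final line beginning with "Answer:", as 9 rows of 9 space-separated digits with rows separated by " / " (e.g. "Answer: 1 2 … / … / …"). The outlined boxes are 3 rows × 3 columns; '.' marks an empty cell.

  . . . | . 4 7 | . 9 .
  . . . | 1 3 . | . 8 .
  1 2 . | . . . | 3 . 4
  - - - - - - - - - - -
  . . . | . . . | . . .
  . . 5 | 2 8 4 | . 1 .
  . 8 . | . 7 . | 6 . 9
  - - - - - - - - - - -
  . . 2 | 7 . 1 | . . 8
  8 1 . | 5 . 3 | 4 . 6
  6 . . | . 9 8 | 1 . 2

Step 1. [r5c2∈{3,6,7,9}] row 5 places 6 nowhere but r5c2. So r5c2=6.
Step 2. [r5c1∈{3,7,9}] across row 5, 9 lands solely at r5c1 ⇒ r5c1=9.
Step 3. [r3c8∈{5,6,7}] r3c8 is the only open cell in col 8 admitting 6, so r3c8=6.
Step 4. [r3c3∈{7,8,9}] r3c3 is the only open cell in row 3 admitting 7, so r3c3=7.
Step 5. [r4c1∈{2,3,4,7}] 7 has one home in col 1: r4c1, so r4c1=7.
Step 6. [r6c6∈{5}] r6c6's peers cover all but 5, so r6c6=5.
Step 7. [r6c4∈{3}] r6c4's peers cover all but 3. So r6c4=3.
Step 8. [r9c2∈{3,4,5,7}] 7 has one home in col 2: r9c2 ⇒ r9c2=7.
Step 9. [r9c8∈{3,5}] r9c8 is the only open cell in row 9 admitting 5 ⇒ r9c8=5.
Step 10. [r9c3∈{3,4}] 3 has one home in row 9: r9c3 ⇒ r9c3=3.
Step 11. [r4c2∈{3,4}] r4c2 is the only open cell in box 4 admitting 3 ⇒ r4c2=3.
Step 12. [r1c2∈{5}] only 5 remains possible at r1c2. So r1c2=5.
Step 13. [r2c1∈{4}] r2c1's peers cover all but 4. So r2c1=4.
Step 14. [r2c6∈{2,6,9}] in col 6, 2 fits only at r2c6, so r2c6=2.
Step 15. [r4c6∈{6,9}] col 6 places 6 nowhere but r4c6, so r4c6=6.
Step 16. [r4c7∈{2,5,8}] r4c7 is the only open cell in row 4 admitting 8 ⇒ r4c7=8.
Step 17. [r2c7∈{5,7}] in col 7, 5 fits only at r2c7. So r2c7=5.
Step 18. [r2c3∈{6,9}] row 2 places 6 nowhere but r2c3. So r2c3=6.
Step 19. [r4c8∈{2,4}] across row 4, 2 lands solely at r4c8. So r4c8=2.
Step 20. [r3c4∈{8,9}] 8 has one home in row 3: r3c4 ⇒ r3c4=8.
Step 21. [r6c3∈{1,4}] row 6 places 1 nowhere but r6c3 ⇒ r6c3=1.
Step 22. [r5c9∈{3,7}] 3 has one home in row 5: r5c9, so r5c9=3.
Step 23. [r7c2∈{4,9}] row 7 places 4 nowhere but r7c2. So r7c2=4.
Step 24. [r8c8∈{7}] r8c8 is down to just 7 ⇒ r8c8=7.
Step 25. [r1c7∈{2}] nothing but 2 survives at r1c7 ⇒ r1c7=2.
Step 26. [r3c5∈{5}] r3c5's peers cover all but 5, so r3c5=5.
Step 27. [r7c8∈{3}] nothing but 3 survives at r7c8. So r7c8=3.
Step 28. [r7c7∈{9}] only 9 remains possible at r7c7. So r7c7=9.
Step 29. [r1c1∈{3}] r1c1 is down to just 3 ⇒ r1c1=3.
Step 30. [r7c1∈{5}] only 5 remains possible at r7c1. So r7c1=5.
Step 31. [r4c4∈{9}] nothing but 9 survives at r4c4, so r4c4=9.
Step 32. [r5c7∈{7}] only 7 remains possible at r5c7, so r5c7=7.
Step 33. [r1c4∈{6}] r1c4 has the single candidate 6 ⇒ r1c4=6.
Step 34. [r3c6∈{9}] r3c6 is down to just 9, so r3c6=9.
Step 35. [r6c8∈{4}] r6c8's peers cover all but 4 ⇒ r6c8=4.
Step 36. [r8c3∈{9}] r8c3's peers cover all but 9, so r8c3=9.
Step 37. [r2c9∈{7}] r2c9 has the single candidate 7. So r2c9=7.
Step 38. [r4c9∈{5}] r4c9 is down to just 5 ⇒ r4c9=5.
Step 39. [r7c5∈{6}] nothing but 6 survives at r7c5 ⇒ r7c5=6.
Step 40. [r6c1∈{2}] r6c1's peers cover all but 2 ⇒ r6c1=2.
Step 41. [r8c5∈{2}] r8c5's peers cover all but 2, so r8c5=2.
Step 42. [r4c3∈{4}] r4c3's peers cover all but 4. So r4c3=4.
Step 43. [r2c2∈{9}] r2c2 is down to just 9, so r2c2=9.
Step 44. [r1c9∈{1}] r1c9 has the single candidate 1. So r1c9=1.
Step 45. [r1c3∈{8}] nothing but 8 survives at r1c3, so r1c3=8.
Step 46. [r9c4∈{4}] r9c4 has the single candidate 4, so r9c4=4.
Step 47. [r4c5∈{1}] only 1 remains possible at r4c5, so r4c5=1.

Answer: 3 5 8 6 4 7 2 9 1 / 4 9 6 1 3 2 5 8 7 / 1 2 7 8 5 9 3 6 4 / 7 3 4 9 1 6 8 2 5 / 9 6 5 2 8 4 7 1 3 / 2 8 1 3 7 5 6 4 9 / 5 4 2 7 6 1 9 3 8 / 8 1 9 5 2 3 4 7 6 / 6 7 3 4 9 8 1 5 2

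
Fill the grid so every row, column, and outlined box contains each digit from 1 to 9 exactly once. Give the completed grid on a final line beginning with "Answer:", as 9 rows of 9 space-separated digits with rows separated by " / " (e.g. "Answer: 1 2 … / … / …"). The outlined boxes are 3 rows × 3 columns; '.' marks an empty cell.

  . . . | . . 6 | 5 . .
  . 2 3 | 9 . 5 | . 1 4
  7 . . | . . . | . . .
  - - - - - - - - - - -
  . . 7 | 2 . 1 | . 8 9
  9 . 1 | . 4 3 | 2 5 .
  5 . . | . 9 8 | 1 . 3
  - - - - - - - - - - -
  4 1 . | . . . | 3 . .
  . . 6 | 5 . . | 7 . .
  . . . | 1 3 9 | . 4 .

Step 1. [r3c7∈{6,8,9}] r3c7 is the only open cell in col 7 admitting 9, so r3c7=9.
Step 2. [r5c2∈{6,8}] 8 has one home in row 5: r5c2 ⇒ r5c2=8.
Step 3. [r2c5∈{7,8}] in row 2, 7 fits only at r2c5, so r2c5=7.
Step 4. [r6c3∈{2,4}] in row 6, 2 fits only at r6c3. So r6c3=2.
Step 5. [r6c2∈{4,6}] 4 has one home in row 6: r6c2, so r6c2=4.
Step 6. [r3c5∈{1,2,8}] r3c5 is the only open cell in row 3 admitting 1. So r3c5=1.
Step 7. [r8c9∈{1,2,8}] r8c9 is the only open cell in row 8 admitting 1 ⇒ r8c9=1.
Step 8. [r8c6∈{2,4}] row 8 places 4 nowhere but r8c6 ⇒ r8c6=4.
Step 9. [r3c6∈{2}] r3c6 is down to just 2. So r3c6=2.
Step 10. [r1c5∈{8}] nothing but 8 survives at r1c5. So r1c5=8.
Step 11. [r8c1∈{2,3,8}] across row 8, 8 lands solely at r8c1 ⇒ r8c1=8.
Step 12. [r9c3∈{5}] nothing but 5 survives at r9c3, so r9c3=5.
Step 13. [r2c7∈{6,8}] in row 2, 8 fits only at r2c7. So r2c7=8.
Step 14. [r3c9∈{6}] r3c9 has the single candidate 6. So r3c9=6.
Step 15. [r4c2∈{3,6}] across col 2, 6 lands solely at r4c2 ⇒ r4c2=6.
Step 16. [r5c4∈{6,7}] in row 5, 6 fits only at r5c4. So r5c4=6.
Step 17. [r7c3∈{9}] nothing but 9 survives at r7c3. So r7c3=9.
Step 18. [r1c3∈{4}] only 4 remains possible at r1c3, so r1c3=4.
Step 19. [r7c5∈{2,6}] in col 5, 6 fits only at r7c5. So r7c5=6.
Step 20. [r7c8∈{2}] r7c8's peers cover all but 2. So r7c8=2.
Step 21. [r7c4∈{7,8}] col 4 places 8 nowhere but r7c4. So r7c4=8.
Step 22. [r1c4∈{3}] only 3 remains possible at r1c4. So r1c4=3.
Step 23. [r5c9∈{7}] r5c9 has the single candidate 7. So r5c9=7.
Step 24. [r8c5∈{2}] nothing but 2 survives at r8c5, so r8c5=2.
Step 25. [r7c6∈{7}] only 7 remains possible at r7c6. So r7c6=7.
Step 26. [r3c2∈{5}] only 5 remains possible at r3c2. So r3c2=5.
Step 27. [r9c1∈{2}] r9c1's peers cover all but 2, so r9c1=2.
Step 28. [r9c7∈{6}] r9c7 is down to just 6, so r9c7=6.
Step 29. [r1c1∈{1}] r1c1 has the single candidate 1 ⇒ r1c1=1.
Step 30. [r1c2∈{9}] r1c2's peers cover all but 9 ⇒ r1c2=9.
Step 31. [r6c4∈{7}] r6c4's peers cover all but 7, so r6c4=7.
Step 32. [r3c3∈{8}] only 8 remains possible at r3c3 ⇒ r3c3=8.
Step 33. [r1c9∈{2}] r1c9's peers cover all but 2, so r1c9=2.
Step 34. [r7c9∈{5}] r7c9 has the single candidate 5. So r7c9=5.
Step 35. [r9c9∈{8}] only 8 remains possible at r9c9, so r9c9=8.
Step 36. [r8c2∈{3}] r8c2 has the single candidate 3, so r8c2=3.
Step 37. [r2c1∈{6}] r2c1 is down to just 6 ⇒ r2c1=6.
Step 38. [r6c8∈{6}] r6c8's peers cover all but 6 ⇒ r6c8=6.
Step 39. [r4c5∈{5}] r4c5 is down to just 5, so r4c5=5.
Step 40. [r3c4∈{4}] only 4 remains possible at r3c4 ⇒ r3c4=4.
Step 41. [r4c1∈{3}] only 3 remains possible at r4c1. So r4c1=3.
Step 42. [r1c8∈{7}] r1c8 has the single candidate 7, so r1c8=7.
Step 43. [r8c8∈{9}] r8c8 is down to just 9 ⇒ r8c8=9.
Step 44. [r3c8∈{3}] r3c8 is down to just 3. So r3c8=3.
Step 45. [r9c2∈{7}] nothing but 7 survives at r9c2 ⇒ r9c2=7.
Step 46. [r4c7∈{4}] only 4 remains possible at r4c7 ⇒ r4c7=4.

Answer: 1 9 4 3 8 6 5 7 2 / 6 2 3 9 7 5 8 1 4 / 7 5 8 4 1 2 9 3 6 / 3 6 7 2 5 1 4 8 9 / 9 8 1 6 4 3 2 5 7 / 5 4 2 7 9 8 1 6 3 / 4 1 9 8 6 7 3 2 5 / 8 3 6 5 2 4 7 9 1 / 2 7 5 1 3 9 6 4 8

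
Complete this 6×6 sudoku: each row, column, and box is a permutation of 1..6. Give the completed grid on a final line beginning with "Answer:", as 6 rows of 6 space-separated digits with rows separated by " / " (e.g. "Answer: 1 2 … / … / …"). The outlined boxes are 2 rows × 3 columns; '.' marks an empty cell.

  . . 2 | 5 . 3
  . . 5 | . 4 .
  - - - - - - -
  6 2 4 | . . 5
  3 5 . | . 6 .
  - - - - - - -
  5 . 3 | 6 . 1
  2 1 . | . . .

Step 1. [r1c5∈{1}] r1c5 is down to just 1, so r1c5=1.
Step 2. [r2c4∈{2}] only 2 remains possible at r2c4. So r2c4=2.
Step 3. [r1c2∈{4,6}] row 1 places 6 nowhere but r1c2 ⇒ r1c2=6.
Step 4. [r3c5∈{3}] r3c5 has the single candidate 3, so r3c5=3.
Step 5. [r6c6∈{4}] r6c6 is down to just 4, so r6c6=4.
Step 6. [r4c4∈{1,4}] row 4 places 4 nowhere but r4c4. So r4c4=4.
Step 7. [r6c3∈{6}] nothing but 6 survives at r6c3, so r6c3=6.
Step 8. [r1c1∈{4}] r1c1 has the single candidate 4 ⇒ r1c1=4.
Step 9. [r5c2∈{4}] r5c2's peers cover all but 4, so r5c2=4.
Step 10. [r4c6∈{2}] r4c6's peers cover all but 2 ⇒ r4c6=2.
Step 11. [r2c2∈{3}] nothing but 3 survives at r2c2. So r2c2=3.
Step 12. [r2c1∈{1}] only 1 remains possible at r2c1. So r2c1=1.
Step 13. [r6c4∈{3}] r6c4's peers cover all but 3 ⇒ r6c4=3.
Step 14. [r2c6∈{6}] r2c6 is down to just 6 ⇒ r2c6=6.
Step 15. [r3c4∈{1}] r3c4 has the single candidate 1 ⇒ r3c4=1.
Step 16. [r4c3∈{1}] r4c3 has the single candidate 1, so r4c3=1.
Step 17. [r5c5∈{2}] r5c5 has the single candidate 2, so r5c5=2.
Step 18. [r6c5∈{5}] r6c5 has the single candidate 5. So r6c5=5.

Answer: 4 6 2 5 1 3 / 1 3 5 2 4 6 / 6 2 4 1 3 5 / 3 5 1 4 6 2 / 5 4 3 6 2 1 / 2 1 6 3 5 4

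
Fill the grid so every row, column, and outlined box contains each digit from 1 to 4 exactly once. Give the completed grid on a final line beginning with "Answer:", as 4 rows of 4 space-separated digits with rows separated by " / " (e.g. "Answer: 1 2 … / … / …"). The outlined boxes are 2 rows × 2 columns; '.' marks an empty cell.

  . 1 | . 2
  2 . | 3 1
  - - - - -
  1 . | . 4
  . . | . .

Step 1. [r3c2∈{2,3}] row 3 places 3 nowhere but r3c2, so r3c2=3.
Step 2. [r4c1∈{4}] r4c1 is down to just 4, so r4c1=4.
Step 3. [r4c3∈{1,2}] row 4 places 1 nowhere but r4c3 ⇒ r4c3=1.
Step 4. [r2c2∈{4}] nothing but 4 survives at r2c2 ⇒ r2c2=4.
Step 5. [r4c2∈{2}] nothing but 2 survives at r4c2. So r4c2=2.
Step 6. [r1c1∈{3}] r1c1 has the single candidate 3, so r1c1=3.
Step 7. [r1c3∈{4}] r1c3 has the single candidate 4. So r1c3=4.
Step 8. [r4c4∈{3}] r4c4's peers cover all but 3. So r4c4=3.
Step 9. [r3c3∈{2}] only 2 remains possible at r3c3 ⇒ r3c3=2.

Answer: 3 1 4 2 / 2 4 3 1 / 1 3 2 4 / 4 2 1 3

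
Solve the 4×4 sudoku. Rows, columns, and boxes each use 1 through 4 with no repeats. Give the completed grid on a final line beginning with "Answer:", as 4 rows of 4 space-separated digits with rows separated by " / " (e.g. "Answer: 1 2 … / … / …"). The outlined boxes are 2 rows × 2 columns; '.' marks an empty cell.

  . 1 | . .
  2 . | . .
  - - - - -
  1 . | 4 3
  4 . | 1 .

Step 1. [r1c4∈{2,4}] row 1 places 4 nowhere but r1c4 ⇒ r1c4=4.
Step 2. [r1c1∈{3}] only 3 remains possible at r1c1. So r1c1=3.
Step 3. [r3c2∈{2}] nothing but 2 survives at r3c2. So r3c2=2.
Step 4. [r2c4∈{1}] nothing but 1 survives at r2c4. So r2c4=1.
Step 5. [r1c3∈{2}] r1c3 is down to just 2 ⇒ r1c3=2.
Step 6. [r4c4∈{2}] r4c4 has the single candidate 2, so r4c4=2.
Step 7. [r2c2∈{4}] r2c2 is down to just 4. So r2c2=4.
Step 8. [r2c3∈{3}] only 3 remains possible at r2c3 ⇒ r2c3=3.
Step 9. [r4c2∈{3}] r4c2 has the single candidate 3, so r4c2=3.

Answer: 3 1 2 4 / 2 4 3 1 / 1 2 4 3 / 4 3 1 2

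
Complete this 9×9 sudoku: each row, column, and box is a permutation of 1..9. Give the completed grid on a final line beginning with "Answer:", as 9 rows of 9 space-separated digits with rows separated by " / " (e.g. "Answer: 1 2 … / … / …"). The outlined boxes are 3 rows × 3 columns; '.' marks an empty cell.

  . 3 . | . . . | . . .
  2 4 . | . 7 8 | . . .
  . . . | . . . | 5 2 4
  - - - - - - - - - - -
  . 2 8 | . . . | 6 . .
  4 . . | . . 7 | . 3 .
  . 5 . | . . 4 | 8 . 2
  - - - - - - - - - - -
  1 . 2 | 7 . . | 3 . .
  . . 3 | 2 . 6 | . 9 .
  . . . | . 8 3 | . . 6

Step 1. [r9c3∈{4,5,7,9}] across col 3, 4 lands solely at r9c3 ⇒ r9c3=4.
Step 2. [r5c5∈{1,2,5,6,9}] row 5 places 2 nowhere but r5c5 ⇒ r5c5=2.
Step 3. [r1c4∈{1,4,5,6,9}] col 4 places 4 nowhere but r1c4. So r1c4=4.
Step 4. [r5c4∈{1,5,6,8,9}] r5c4 is the only open cell in row 5 admitting 8, so r5c4=8.
Step 5. [r5c9∈{1,5,9}] row 5 places 5 nowhere but r5c9. So r5c9=5.
Step 6. [r8c7∈{1,4,7}] across col 7, 4 lands solely at r8c7 ⇒ r8c7=4.
Step 7. [r7c2∈{6,8,9}] across row 7, 6 lands solely at r7c2, so r7c2=6.
Step 8. [r5c3∈{1,6,9}] 6 has one home in row 5: r5c3. So r5c3=6.
Step 9. [r2c9∈{1,3,9}] r2c9 is the only open cell in col 9 admitting 3, so r2c9=3.
Step 10. [r1c6∈{1,2,5,9}] 2 has one home in row 1: r1c6. So r1c6=2.
Step 11. [r7c9∈{8}] r7c9 has the single candidate 8, so r7c9=8.
Step 12. [r1c8∈{1,6,7,8}] across col 8, 8 lands solely at r1c8, so r1c8=8.
Step 13. [r7c8∈{5}] r7c8 is down to just 5, so r7c8=5.
Step 14. [r7c6∈{9}] r7c6's peers cover all but 9. So r7c6=9.
Step 15. [r3c6∈{1}] only 1 remains possible at r3c6, so r3c6=1.
Step 16. [r5c2∈{1,9}] across col 2, 1 lands solely at r5c2. So r5c2=1.
Step 17. [r5c7∈{9}] only 9 remains possible at r5c7, so r5c7=9.
Step 18. [r2c7∈{1}] nothing but 1 survives at r2c7 ⇒ r2c7=1.
Step 19. [r1c9∈{7,9}] in col 9, 9 fits only at r1c9, so r1c9=9.
Step 20. [r1c7∈{7}] r1c7 has the single candidate 7 ⇒ r1c7=7.
Step 21. [r4c6∈{5}] nothing but 5 survives at r4c6. So r4c6=5.
Step 22. [r4c8∈{1,4,7}] in row 4, 4 fits only at r4c8, so r4c8=4.
Step 23. [r1c3∈{1,5}] 1 has one home in row 1: r1c3 ⇒ r1c3=1.
Step 24. [r2c3∈{5,9}] in col 3, 5 fits only at r2c3. So r2c3=5.
Step 25. [r2c4∈{6,9}] row 2 places 9 nowhere but r2c4. So r2c4=9.
Step 26. [r9c4∈{1,5}] 5 has one home in col 4: r9c4 ⇒ r9c4=5.
Step 27. [r8c5∈{1}] r8c5's peers cover all but 1, so r8c5=1.
Step 28. [r8c9∈{7}] r8c9's peers cover all but 7. So r8c9=7.
Step 29. [r4c1∈{3,7,9}] across row 4, 7 lands solely at r4c1. So r4c1=7.
Step 30. [r6c3∈{9}] only 9 remains possible at r6c3. So r6c3=9.
Step 31. [r6c1∈{3}] nothing but 3 survives at r6c1, so r6c1=3.
Step 32. [r6c5∈{6}] only 6 remains possible at r6c5, so r6c5=6.
Step 33. [r3c5∈{3}] nothing but 3 survives at r3c5 ⇒ r3c5=3.
Step 34. [r8c2∈{8}] r8c2's peers cover all but 8, so r8c2=8.
Step 35. [r4c9∈{1}] only 1 remains possible at r4c9 ⇒ r4c9=1.
Step 36. [r3c1∈{6,8,9}] row 3 places 8 nowhere but r3c1, so r3c1=8.
Step 37. [r9c2∈{7,9}] across row 9, 7 lands solely at r9c2. So r9c2=7.
Step 38. [r6c8∈{7}] r6c8 is down to just 7, so r6c8=7.
Step 39. [r6c4∈{1}] only 1 remains possible at r6c4 ⇒ r6c4=1.
Step 40. [r3c2∈{9}] r3c2 is down to just 9. So r3c2=9.
Step 41. [r9c1∈{9}] only 9 remains possible at r9c1. So r9c1=9.
Step 42. [r4c5∈{9}] r4c5 is down to just 9 ⇒ r4c5=9.
Step 43. [r1c5∈{5}] only 5 remains possible at r1c5, so r1c5=5.
Step 44. [r2c8∈{6}] nothing but 6 survives at r2c8, so r2c8=6.
Step 45. [r1c1∈{6}] nothing but 6 survives at r1c1 ⇒ r1c1=6.
Step 46. [r4c4∈{3}] r4c4's peers cover all but 3. So r4c4=3.
Step 47. [r9c8∈{1}] r9c8 has the single candidate 1. So r9c8=1.
Step 48. [r9c7∈{2}] only 2 remains possible at r9c7, so r9c7=2.
Step 49. [r7c5∈{4}] r7c5 is down to just 4. So r7c5=4.
Step 50. [r3c4∈{6}] nothing but 6 survives at r3c4 ⇒ r3c4=6.
Step 51. [r8c1∈{5}] only 5 remains possible at r8c1, so r8c1=5.
Step 52. [r3c3∈{7}] r3c3's peers cover all but 7, so r3c3=7.

Answer: 6 3 1 4 5 2 7 8 9 / 2 4 5 9 7 8 1 6 3 / 8 9 7 6 3 1 5 2 4 / 7 2 8 3 9 5 6 4 1 / 4 1 6 8 2 7 9 3 5 / 3 5 9 1 6 4 8 7 2 / 1 6 2 7 4 9 3 5 8 / 5 8 3 2 1 6 4 9 7 / 9 7 4 5 8 3 2 1 6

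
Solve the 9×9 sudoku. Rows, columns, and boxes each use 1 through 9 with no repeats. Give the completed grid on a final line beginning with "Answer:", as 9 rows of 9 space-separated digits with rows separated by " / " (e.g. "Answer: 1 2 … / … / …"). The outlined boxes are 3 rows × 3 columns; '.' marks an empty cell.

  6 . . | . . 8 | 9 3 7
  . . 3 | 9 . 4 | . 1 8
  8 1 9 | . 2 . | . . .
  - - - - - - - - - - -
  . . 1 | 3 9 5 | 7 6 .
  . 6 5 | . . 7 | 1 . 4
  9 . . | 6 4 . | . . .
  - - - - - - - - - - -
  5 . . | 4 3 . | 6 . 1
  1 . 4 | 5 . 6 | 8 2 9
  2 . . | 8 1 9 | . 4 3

Step 1. [r9c2∈{7}] r9c2 has the single candidate 7 ⇒ r9c2=7.
Step 2. [r4c2∈{2,4,8}] r4c2 is the only open cell in row 4 admitting 8 ⇒ r4c2=8.
Step 3. [r3c8∈{5}] nothing but 5 survives at r3c8 ⇒ r3c8=5.
Step 4. [r6c7∈{2,3,5}] in col 7, 3 fits only at r6c7 ⇒ r6c7=3.
Step 5. [r6c2∈{2}] only 2 remains possible at r6c2. So r6c2=2.
Step 6. [r2c2∈{5}] r2c2 has the single candidate 5, so r2c2=5.
Step 7. [r5c5∈{8}] r5c5 is down to just 8, so r5c5=8.
Step 8. [r3c4∈{7}] only 7 remains possible at r3c4. So r3c4=7.
Step 9. [r9c7∈{5}] r9c7's peers cover all but 5. So r9c7=5.
Step 10. [r7c3∈{8}] only 8 remains possible at r7c3 ⇒ r7c3=8.
Step 11. [r2c7∈{2}] nothing but 2 survives at r2c7 ⇒ r2c7=2.
Step 12. [r7c6∈{2}] nothing but 2 survives at r7c6 ⇒ r7c6=2.
Step 13. [r6c6∈{1}] r6c6 has the single candidate 1. So r6c6=1.
Step 14. [r7c2∈{9}] r7c2's peers cover all but 9 ⇒ r7c2=9.
Step 15. [r5c8∈{9}] r5c8 has the single candidate 9. So r5c8=9.
Step 16. [r6c9∈{5}] r6c9 has the single candidate 5 ⇒ r6c9=5.
Step 17. [r3c7∈{4}] only 4 remains possible at r3c7 ⇒ r3c7=4.
Step 18. [r1c3∈{2}] only 2 remains possible at r1c3. So r1c3=2.
Step 19. [r4c1∈{4}] r4c1 has the single candidate 4 ⇒ r4c1=4.
Step 20. [r2c1∈{7}] r2c1's peers cover all but 7 ⇒ r2c1=7.
Step 21. [r5c4∈{2}] only 2 remains possible at r5c4. So r5c4=2.
Step 22. [r1c5∈{5}] nothing but 5 survives at r1c5. So r1c5=5.
Step 23. [r1c2∈{4}] r1c2 is down to just 4. So r1c2=4.
Step 24. [r6c8∈{8}] r6c8 is down to just 8. So r6c8=8.
Step 25. [r2c5∈{6}] only 6 remains possible at r2c5. So r2c5=6.
Step 26. [r1c4∈{1}] r1c4's peers cover all but 1 ⇒ r1c4=1.
Step 27. [r7c8∈{7}] r7c8's peers cover all but 7. So r7c8=7.
Step 28. [r3c9∈{6}] nothing but 6 survives at r3c9 ⇒ r3c9=6.
Step 29. [r5c1∈{3}] r5c1 has the single candidate 3 ⇒ r5c1=3.
Step 30. [r8c2∈{3}] r8c2 is down to just 3 ⇒ r8c2=3.
Step 31. [r6c3∈{7}] r6c3 has the single candidate 7 ⇒ r6c3=7.
Step 32. [r8c5∈{7}] r8c5's peers cover all but 7, so r8c5=7.
Step 33. [r9c3∈{6}] r9c3 has the single candidate 6. So r9c3=6.
Step 34. [r4c9∈{2}] only 2 remains possible at r4c9. So r4c9=2.
Step 35. [r3c6∈{3}] only 3 remains possible at r3c6 ⇒ r3c6=3.

Answer: 6 4 2 1 5 8 9 3 7 / 7 5 3 9 6 4 2 1 8 / 8 1 9 7 2 3 4 5 6 / 4 8 1 3 9 5 7 6 2 / 3 6 5 2 8 7 1 9 4 / 9 2 7 6 4 1 3 8 5 / 5 9 8 4 3 2 6 7 1 / 1 3 4 5 7 6 8 2 9 / 2 7 6 8 1 9 5 4 3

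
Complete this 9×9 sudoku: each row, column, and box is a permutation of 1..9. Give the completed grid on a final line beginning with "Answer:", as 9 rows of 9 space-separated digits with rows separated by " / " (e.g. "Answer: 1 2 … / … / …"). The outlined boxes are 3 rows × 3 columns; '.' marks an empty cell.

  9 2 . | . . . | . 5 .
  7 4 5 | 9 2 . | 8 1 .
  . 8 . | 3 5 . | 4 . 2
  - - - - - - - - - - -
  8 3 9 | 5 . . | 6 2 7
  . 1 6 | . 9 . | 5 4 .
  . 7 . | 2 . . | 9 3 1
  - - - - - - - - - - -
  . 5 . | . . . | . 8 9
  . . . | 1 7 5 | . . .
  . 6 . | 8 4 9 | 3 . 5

Step 1. [r2c6∈{6}] only 6 remains possible at r2c6 ⇒ r2c6=6.
Step 2. [r3c3∈{1}] r3c3 is down to just 1 ⇒ r3c3=1.
Step 3. [r6c3∈{4}] r6c3 has the single candidate 4. So r6c3=4.
Step 4. [r7c5∈{3,6}] in col 5, 3 fits only at r7c5. So r7c5=3.
Step 5. [r3c6∈{7}] only 7 remains possible at r3c6 ⇒ r3c6=7.
Step 6. [r1c9∈{3,6}] r1c9 is the only open cell in row 1 admitting 6 ⇒ r1c9=6.
Step 7. [r5c1∈{2}] r5c1 is down to just 2, so r5c1=2.
Step 8. [r6c6∈{8}] r6c6 has the single candidate 8 ⇒ r6c6=8.
Step 9. [r9c3∈{2,7}] row 9 places 2 nowhere but r9c3 ⇒ r9c3=2.
Step 10. [r7c7∈{1,2,7}] r7c7 is the only open cell in col 7 admitting 1, so r7c7=1.
Step 11. [r4c6∈{1,4}] 4 has one home in row 4: r4c6. So r4c6=4.
Step 12. [r8c1∈{3,4}] col 1 places 3 nowhere but r8c1 ⇒ r8c1=3.
Step 13. [r1c5∈{1,8}] r1c5 is the only open cell in row 1 admitting 8. So r1c5=8.
Step 14. [r9c8∈{7}] r9c8 is down to just 7 ⇒ r9c8=7.
Step 15. [r1c7∈{7}] nothing but 7 survives at r1c7, so r1c7=7.
Step 16. [r8c8∈{6}] only 6 remains possible at r8c8. So r8c8=6.
Step 17. [r7c4∈{6}] r7c4 has the single candidate 6 ⇒ r7c4=6.
Step 18. [r8c3∈{8}] r8c3 is down to just 8 ⇒ r8c3=8.
Step 19. [r7c3∈{7}] r7c3's peers cover all but 7 ⇒ r7c3=7.
Step 20. [r5c6∈{3}] r5c6 has the single candidate 3, so r5c6=3.
Step 21. [r6c1∈{5}] r6c1 is down to just 5, so r6c1=5.
Step 22. [r5c9∈{8}] r5c9's peers cover all but 8, so r5c9=8.
Step 23. [r1c3∈{3}] r1c3 is down to just 3 ⇒ r1c3=3.
Step 24. [r6c5∈{6}] r6c5 is down to just 6. So r6c5=6.
Step 25. [r7c6∈{2}] nothing but 2 survives at r7c6 ⇒ r7c6=2.
Step 26. [r3c8∈{9}] r3c8's peers cover all but 9, so r3c8=9.
Step 27. [r1c4∈{4}] r1c4 is down to just 4 ⇒ r1c4=4.
Step 28. [r9c1∈{1}] r9c1's peers cover all but 1. So r9c1=1.
Step 29. [r4c5∈{1}] r4c5 is down to just 1, so r4c5=1.
Step 30. [r3c1∈{6}] nothing but 6 survives at r3c1 ⇒ r3c1=6.
Step 31. [r2c9∈{3}] r2c9 has the single candidate 3, so r2c9=3.
Step 32. [r8c2∈{9}] r8c2 has the single candidate 9, so r8c2=9.
Step 33. [r8c9∈{4}] only 4 remains possible at r8c9, so r8c9=4.
Step 34. [r7c1∈{4}] r7c1 has the single candidate 4. So r7c1=4.
Step 35. [r5c4∈{7}] only 7 remains possible at r5c4 ⇒ r5c4=7.
Step 36. [r1c6∈{1}] only 1 remains possible at r1c6, so r1c6=1.
Step 37. [r8c7∈{2}] only 2 remains possible at r8c7. So r8c7=2.

Answer: 9 2 3 4 8 1 7 5 6 / 7 4 5 9 2 6 8 1 3 / 6 8 1 3 5 7 4 9 2 / 8 3 9 5 1 4 6 2 7 / 2 1 6 7 9 3 5 4 8 / 5 7 4 2 6 8 9 3 1 / 4 5 7 6 3 2 1 8 9 / 3 9 8 1 7 5 2 6 4 / 1 6 2 8 4 9 3 7 5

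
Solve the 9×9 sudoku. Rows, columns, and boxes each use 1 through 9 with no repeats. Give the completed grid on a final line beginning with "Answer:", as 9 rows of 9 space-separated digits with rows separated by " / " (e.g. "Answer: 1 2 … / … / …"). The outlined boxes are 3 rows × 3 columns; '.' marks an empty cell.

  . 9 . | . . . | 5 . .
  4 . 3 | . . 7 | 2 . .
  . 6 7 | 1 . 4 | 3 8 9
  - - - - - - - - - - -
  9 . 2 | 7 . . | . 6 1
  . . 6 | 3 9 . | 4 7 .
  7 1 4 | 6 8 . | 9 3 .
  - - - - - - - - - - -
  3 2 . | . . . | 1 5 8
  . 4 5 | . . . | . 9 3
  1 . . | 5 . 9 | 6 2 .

Step 1. [r7c6∈{6}] r7c6 is down to just 6. So r7c6=6.
Step 2. [r4c6∈{5}] nothing but 5 survives at r4c6, so r4c6=5.
Step 3. [r6c6∈{2}] r6c6 has the single candidate 2. So r6c6=2.
Step 4. [r9c2∈{7,8}] across col 2, 7 lands solely at r9c2, so r9c2=7.
Step 5. [r8c5∈{1,2,7}] across col 5, 1 lands solely at r8c5. So r8c5=1.
Step 6. [r8c6∈{8}] only 8 remains possible at r8c6 ⇒ r8c6=8.
Step 7. [r4c5∈{4}] only 4 remains possible at r4c5, so r4c5=4.
Step 8. [r1c8∈{1,4}] col 8 places 4 nowhere but r1c8 ⇒ r1c8=4.
Step 9. [r2c9∈{6}] r2c9 is down to just 6 ⇒ r2c9=6.
Step 10. [r1c5∈{2,3,6}] r1c5 is the only open cell in row 1 admitting 6. So r1c5=6.
Step 11. [r3c5∈{2,5}] across col 5, 2 lands solely at r3c5. So r3c5=2.
Step 12. [r1c4∈{8}] nothing but 8 survives at r1c4, so r1c4=8.
Step 13. [r2c2∈{5,8}] row 2 places 8 nowhere but r2c2 ⇒ r2c2=8.
Step 14. [r5c2∈{5}] r5c2's peers cover all but 5, so r5c2=5.
Step 15. [r1c9∈{7}] r1c9 has the single candidate 7 ⇒ r1c9=7.
Step 16. [r6c9∈{5}] r6c9 has the single candidate 5 ⇒ r6c9=5.
Step 17. [r5c9∈{2}] r5c9 has the single candidate 2, so r5c9=2.
Step 18. [r4c2∈{3}] r4c2's peers cover all but 3, so r4c2=3.
Step 19. [r4c7∈{8}] nothing but 8 survives at r4c7 ⇒ r4c7=8.
Step 20. [r8c1∈{6}] nothing but 6 survives at r8c1 ⇒ r8c1=6.
Step 21. [r1c6∈{3}] only 3 remains possible at r1c6 ⇒ r1c6=3.
Step 22. [r5c6∈{1}] r5c6 is down to just 1, so r5c6=1.
Step 23. [r2c8∈{1}] r2c8 is down to just 1 ⇒ r2c8=1.
Step 24. [r2c5∈{5}] r2c5 has the single candidate 5, so r2c5=5.
Step 25. [r8c4∈{2}] r8c4 has the single candidate 2 ⇒ r8c4=2.
Step 26. [r1c1∈{2}] only 2 remains possible at r1c1, so r1c1=2.
Step 27. [r7c5∈{7}] nothing but 7 survives at r7c5. So r7c5=7.
Step 28. [r7c3∈{9}] only 9 remains possible at r7c3, so r7c3=9.
Step 29. [r2c4∈{9}] r2c4 is down to just 9, so r2c4=9.
Step 30. [r5c1∈{8}] r5c1 is down to just 8. So r5c1=8.
Step 31. [r9c9∈{4}] r9c9 has the single candidate 4. So r9c9=4.
Step 32. [r1c3∈{1}] r1c3 has the single candidate 1 ⇒ r1c3=1.
Step 33. [r9c5∈{3}] only 3 remains possible at r9c5 ⇒ r9c5=3.
Step 34. [r3c1∈{5}] r3c1 is down to just 5 ⇒ r3c1=5.
Step 35. [r8c7∈{7}] only 7 remains possible at r8c7. So r8c7=7.
Step 36. [r9c3∈{8}] r9c3's peers cover all but 8, so r9c3=8.
Step 37. [r7c4∈{4}] r7c4 is down to just 4, so r7c4=4.

Answer: 2 9 1 8 6 3 5 4 7 / 4 8 3 9 5 7 2 1 6 / 5 6 7 1 2 4 3 8 9 / 9 3 2 7 4 5 8 6 1 / 8 5 6 3 9 1 4 7 2 / 7 1 4 6 8 2 9 3 5 / 3 2 9 4 7 6 1 5 8 / 6 4 5 2 1 8 7 9 3 / 1 7 8 5 3 9 6 2 4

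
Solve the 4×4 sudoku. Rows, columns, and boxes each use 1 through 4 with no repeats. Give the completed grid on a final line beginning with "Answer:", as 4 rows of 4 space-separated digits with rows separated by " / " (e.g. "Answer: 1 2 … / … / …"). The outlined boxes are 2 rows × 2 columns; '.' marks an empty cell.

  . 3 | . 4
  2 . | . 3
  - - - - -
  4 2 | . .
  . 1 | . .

Step 1. [r1c3∈{1,2}] in row 1, 2 fits only at r1c3, so r1c3=2.
Step 2. [r3c3∈{1,3}] 3 has one home in row 3: r3c3, so r3c3=3.
Step 3. [r4c4∈{2}] nothing but 2 survives at r4c4, so r4c4=2.
Step 4. [r4c1∈{3}] only 3 remains possible at r4c1. So r4c1=3.
Step 5. [r4c3∈{4}] only 4 remains possible at r4c3 ⇒ r4c3=4.
Step 6. [r1c1∈{1}] nothing but 1 survives at r1c1. So r1c1=1.
Step 7. [r3c4∈{1}] r3c4 has the single candidate 1, so r3c4=1.
Step 8. [r2c3∈{1}] r2c3 is down to just 1. So r2c3=1.
Step 9. [r2c2∈{4}] only 4 remains possible at r2c2, so r2c2=4.

Answer: 1 3 2 4 / 2 4 1 3 / 4 2 3 1 / 3 1 4 2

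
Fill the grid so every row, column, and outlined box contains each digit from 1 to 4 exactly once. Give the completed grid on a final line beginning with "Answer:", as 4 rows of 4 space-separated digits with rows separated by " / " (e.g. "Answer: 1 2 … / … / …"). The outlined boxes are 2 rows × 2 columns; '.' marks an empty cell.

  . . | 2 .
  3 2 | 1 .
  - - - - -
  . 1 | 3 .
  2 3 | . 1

Step 1. [r2c4∈{4}] r2c4's peers cover all but 4, so r2c4=4.
Step 2. [r1c1∈{1,4}] in row 1, 1 fits only at r1c1. So r1c1=1.
Step 3. [r3c4∈{2}] nothing but 2 survives at r3c4. So r3c4=2.
Step 4. [r1c2∈{4}] r1c2 has the single candidate 4. So r1c2=4.
Step 5. [r3c1∈{4}] only 4 remains possible at r3c1. So r3c1=4.
Step 6. [r4c3∈{4}] only 4 remains possible at r4c3 ⇒ r4c3=4.
Step 7. [r1c4∈{3}] nothing but 3 survives at r1c4 ⇒ r1c4=3.

Answer: 1 4 2 3 / 3 2 1 4 / 4 1 3 2 / 2 3 4 1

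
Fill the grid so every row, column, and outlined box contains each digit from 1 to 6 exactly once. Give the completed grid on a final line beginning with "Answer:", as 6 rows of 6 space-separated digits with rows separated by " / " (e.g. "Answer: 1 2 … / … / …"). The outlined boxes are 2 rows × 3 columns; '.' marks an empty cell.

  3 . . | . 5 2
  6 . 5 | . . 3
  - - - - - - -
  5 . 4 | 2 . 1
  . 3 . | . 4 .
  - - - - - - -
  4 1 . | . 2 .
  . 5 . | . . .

Step 1. [r1c4∈{1,4,6}] across row 1, 6 lands solely at r1c4 ⇒ r1c4=6.
Step 2. [r2c4∈{1,4}] in box 2, 4 fits only at r2c4. So r2c4=4.
Step 3. [r4c1∈{1,2}] col 1 places 1 nowhere but r4c1 ⇒ r4c1=1.
Step 4. [r4c3∈{2,6}] in row 4, 2 fits only at r4c3. So r4c3=2.
Step 5. [r4c6∈{5,6}] across row 4, 6 lands solely at r4c6, so r4c6=6.
Step 6. [r6c5∈{1,3,6}] across col 5, 6 lands solely at r6c5 ⇒ r6c5=6.
Step 7. [r6c3∈{3}] nothing but 3 survives at r6c3, so r6c3=3.
Step 8. [r5c4∈{3,5}] r5c4 is the only open cell in row 5 admitting 3 ⇒ r5c4=3.
Step 9. [r3c5∈{3}] only 3 remains possible at r3c5, so r3c5=3.
Step 10. [r5c3∈{6}] r5c3 is down to just 6 ⇒ r5c3=6.
Step 11. [r2c2∈{2}] r2c2 is down to just 2 ⇒ r2c2=2.
Step 12. [r6c4∈{1}] only 1 remains possible at r6c4 ⇒ r6c4=1.
Step 13. [r2c5∈{1}] nothing but 1 survives at r2c5. So r2c5=1.
Step 14. [r5c6∈{5}] r5c6 is down to just 5 ⇒ r5c6=5.
Step 15. [r1c3∈{1}] r1c3 is down to just 1 ⇒ r1c3=1.
Step 16. [r1c2∈{4}] only 4 remains possible at r1c2, so r1c2=4.
Step 17. [r3c2∈{6}] r3c2 has the single candidate 6. So r3c2=6.
Step 18. [r6c6∈{4}] r6c6 has the single candidate 4, so r6c6=4.
Step 19. [r4c4∈{5}] r4c4 is down to just 5 ⇒ r4c4=5.
Step 20. [r6c1∈{2}] nothing but 2 survives at r6c1. So r6c1=2.

Answer: 3 4 1 6 5 2 / 6 2 5 4 1 3 / 5 6 4 2 3 1 / 1 3 2 5 4 6 / 4 1 6 3 2 5 / 2 5 3 1 6 4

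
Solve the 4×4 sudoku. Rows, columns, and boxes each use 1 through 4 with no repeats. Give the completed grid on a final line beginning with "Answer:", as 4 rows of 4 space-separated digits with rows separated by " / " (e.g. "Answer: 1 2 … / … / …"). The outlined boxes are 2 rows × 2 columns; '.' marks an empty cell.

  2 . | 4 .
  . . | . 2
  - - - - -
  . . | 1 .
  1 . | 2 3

Step 1. [r1c2∈{1,3}] r1c2 is the only open cell in row 1 admitting 3 ⇒ r1c2=3.
Step 2. [r4c2∈{4}] only 4 remains possible at r4c2, so r4c2=4.
Step 3. [r1c4∈{1}] only 1 remains possible at r1c4 ⇒ r1c4=1.
Step 4. [r3c1∈{3}] r3c1's peers cover all but 3. So r3c1=3.
Step 5. [r2c3∈{3}] r2c3 is down to just 3, so r2c3=3.
Step 6. [r3c4∈{4}] r3c4's peers cover all but 4, so r3c4=4.
Step 7. [r2c2∈{1}] r2c2 has the single candidate 1 ⇒ r2c2=1.
Step 8. [r2c1∈{4}] r2c1's peers cover all but 4. So r2c1=4.
Step 9. [r3c2∈{2}] r3c2 is down to just 2 ⇒ r3c2=2.

Answer: 2 3 4 1 / 4 1 3 2 / 3 2 1 4 / 1 4 2 3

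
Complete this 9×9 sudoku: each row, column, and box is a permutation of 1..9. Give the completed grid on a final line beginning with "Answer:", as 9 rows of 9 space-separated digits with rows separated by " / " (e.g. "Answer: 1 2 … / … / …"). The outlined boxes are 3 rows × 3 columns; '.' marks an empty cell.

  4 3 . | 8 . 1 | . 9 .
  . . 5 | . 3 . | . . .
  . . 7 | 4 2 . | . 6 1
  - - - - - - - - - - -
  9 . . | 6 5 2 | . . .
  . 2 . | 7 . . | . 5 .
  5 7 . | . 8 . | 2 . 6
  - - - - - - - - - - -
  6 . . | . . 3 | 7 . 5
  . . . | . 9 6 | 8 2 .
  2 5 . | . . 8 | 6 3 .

Step 1. [r7c8∈{1,4}] across box 9, 1 lands solely at r7c8, so r7c8=1.
Step 2. [r6c8∈{4}] r6c8 is down to just 4. So r6c8=4.
Step 3. [r5c3∈{1,3,4,6,8}] row 5 places 6 nowhere but r5c3, so r5c3=6.
Step 4. [r2c6∈{7,9}] across col 6, 7 lands solely at r2c6 ⇒ r2c6=7.
Step 5. [r2c8∈{8}] nothing but 8 survives at r2c8, so r2c8=8.
Step 6. [r7c5∈{4}] r7c5 is down to just 4, so r7c5=4.
Step 7. [r5c7∈{1,3,9}] in col 7, 9 fits only at r5c7, so r5c7=9.
Step 8. [r9c4∈{1}] only 1 remains possible at r9c4, so r9c4=1.
Step 9. [r6c3∈{1,3}] in row 6, 1 fits only at r6c3. So r6c3=1.
Step 10. [r8c9∈{4}] r8c9 is down to just 4 ⇒ r8c9=4.
Step 11. [r2c4∈{9}] r2c4's peers cover all but 9. So r2c4=9.
Step 12. [r8c1∈{1,3,7}] r8c1 is the only open cell in row 8 admitting 7, so r8c1=7.
Step 13. [r5c1∈{3,8}] in col 1, 3 fits only at r5c1, so r5c1=3.
Step 14. [r4c9∈{3,7,8}] 3 has one home in col 9: r4c9 ⇒ r4c9=3.
Step 15. [r3c2∈{8,9}] 9 has one home in row 3: r3c2, so r3c2=9.
Step 16. [r9c3∈{4,9}] r9c3 is the only open cell in row 9 admitting 4 ⇒ r9c3=4.
Step 17. [r7c2∈{8}] r7c2 has the single candidate 8. So r7c2=8.
Step 18. [r1c9∈{2,7}] row 1 places 7 nowhere but r1c9, so r1c9=7.
Step 19. [r1c7∈{5}] nothing but 5 survives at r1c7. So r1c7=5.
Step 20. [r2c2∈{1,6}] across row 2, 6 lands solely at r2c2. So r2c2=6.
Step 21. [r4c7∈{1}] only 1 remains possible at r4c7 ⇒ r4c7=1.
Step 22. [r6c6∈{9}] only 9 remains possible at r6c6 ⇒ r6c6=9.
Step 23. [r8c2∈{1}] r8c2 is down to just 1. So r8c2=1.
Step 24. [r5c9∈{8}] only 8 remains possible at r5c9 ⇒ r5c9=8.
Step 25. [r1c5∈{6}] only 6 remains possible at r1c5 ⇒ r1c5=6.
Step 26. [r2c7∈{4}] r2c7 is down to just 4. So r2c7=4.
Step 27. [r5c5∈{1}] nothing but 1 survives at r5c5, so r5c5=1.
Step 28. [r3c6∈{5}] r3c6 is down to just 5, so r3c6=5.
Step 29. [r4c2∈{4}] only 4 remains possible at r4c2 ⇒ r4c2=4.
Step 30. [r5c6∈{4}] r5c6 is down to just 4 ⇒ r5c6=4.
Step 31. [r2c1∈{1}] only 1 remains possible at r2c1, so r2c1=1.
Step 32. [r6c4∈{3}] nothing but 3 survives at r6c4, so r6c4=3.
Step 33. [r9c5∈{7}] nothing but 7 survives at r9c5, so r9c5=7.
Step 34. [r7c4∈{2}] r7c4 has the single candidate 2, so r7c4=2.
Step 35. [r4c3∈{8}] r4c3 has the single candidate 8, so r4c3=8.
Step 36. [r4c8∈{7}] r4c8 has the single candidate 7, so r4c8=7.
Step 37. [r8c4∈{5}] nothing but 5 survives at r8c4 ⇒ r8c4=5.
Step 38. [r3c1∈{8}] r3c1 is down to just 8. So r3c1=8.
Step 39. [r8c3∈{3}] only 3 remains possible at r8c3 ⇒ r8c3=3.
Step 40. [r7c3∈{9}] r7c3's peers cover all but 9, so r7c3=9.
Step 41. [r1c3∈{2}] r1c3's peers cover all but 2 ⇒ r1c3=2.
Step 42. [r9c9∈{9}] r9c9 has the single candidate 9, so r9c9=9.
Step 43. [r3c7∈{3}] r3c7 has the single candidate 3, so r3c7=3.
Step 44. [r2c9∈{2}] r2c9's peers cover all but 2. So r2c9=2.

Answer: 4 3 2 8 6 1 5 9 7 / 1 6 5 9 3 7 4 8 2 / 8 9 7 4 2 5 3 6 1 / 9 4 8 6 5 2 1 7 3 / 3 2 6 7 1 4 9 5 8 / 5 7 1 3 8 9 2 4 6 / 6 8 9 2 4 3 7 1 5 / 7 1 3 5 9 6 8 2 4 / 2 5 4 1 7 8 6 3 9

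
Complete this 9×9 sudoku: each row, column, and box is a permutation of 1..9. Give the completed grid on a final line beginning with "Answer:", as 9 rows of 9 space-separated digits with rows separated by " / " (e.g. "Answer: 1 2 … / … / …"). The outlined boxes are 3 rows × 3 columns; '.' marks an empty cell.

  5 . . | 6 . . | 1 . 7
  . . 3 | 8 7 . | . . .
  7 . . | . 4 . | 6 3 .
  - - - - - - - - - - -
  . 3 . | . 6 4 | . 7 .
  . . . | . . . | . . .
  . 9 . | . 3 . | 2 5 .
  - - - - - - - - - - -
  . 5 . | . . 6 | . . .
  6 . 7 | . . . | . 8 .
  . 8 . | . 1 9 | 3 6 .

Step 1. [r3c9∈{2,5,8,9}] r3c9 is the only open cell in box 3 admitting 8 ⇒ r3c9=8.
Step 2. [r5c2∈{1,2,4,6,7}] col 2 places 7 nowhere but r5c2 ⇒ r5c2=7.
Step 3. [r1c3∈{2,4,8,9}] row 1 places 8 nowhere but r1c3, so r1c3=8.
Step 4. [r9c4∈{2,4,5,7}] r9c4 is the only open cell in row 9 admitting 7. So r9c4=7.
Step 5. [r6c4∈{1}] nothing but 1 survives at r6c4, so r6c4=1.
Step 6. [r7c1∈{1,2,3,4,9}] in col 1, 3 fits only at r7c1, so r7c1=3.
Step 7. [r7c3∈{1,2,4,9}] box 7 places 9 nowhere but r7c3. So r7c3=9.
Step 8. [r2c1∈{1,2,4,9}] r2c1 is the only open cell in col 1 admitting 9. So r2c1=9.
Step 9. [r3c4∈{2,5,9}] r3c4 is the only open cell in row 3 admitting 9. So r3c4=9.
Step 10. [r1c5∈{2}] r1c5's peers cover all but 2, so r1c5=2.
Step 11. [r8c5∈{5}] r8c5's peers cover all but 5. So r8c5=5.
Step 12. [r8c2∈{1,2,4}] box 7 places 1 nowhere but r8c2, so r8c2=1.
Step 13. [r3c3∈{1,2}] in box 1, 1 fits only at r3c3 ⇒ r3c3=1.
Step 14. [r5c9∈{1,3,4,6,9}] across row 5, 3 lands solely at r5c9. So r5c9=3.
Step 15. [r5c3∈{2,4,5,6}] in row 5, 6 fits only at r5c3. So r5c3=6.
Step 16. [r6c3∈{4}] nothing but 4 survives at r6c3, so r6c3=4.
Step 17. [r5c5∈{8,9}] in col 5, 9 fits only at r5c5. So r5c5=9.
Step 18. [r6c1∈{8}] only 8 remains possible at r6c1. So r6c1=8.
Step 19. [r2c7∈{4,5}] across col 7, 5 lands solely at r2c7 ⇒ r2c7=5.
Step 20. [r5c6∈{2,5,8}] col 6 places 8 nowhere but r5c6, so r5c6=8.
Step 21. [r8c6∈{2,3}] r8c6 is the only open cell in col 6 admitting 2 ⇒ r8c6=2.
Step 22. [r7c4∈{4}] r7c4 has the single candidate 4. So r7c4=4.
Step 23. [r9c3∈{2}] only 2 remains possible at r9c3. So r9c3=2.
Step 24. [r1c2∈{4}] only 4 remains possible at r1c2 ⇒ r1c2=4.
Step 25. [r5c7∈{4}] r5c7 has the single candidate 4, so r5c7=4.
Step 26. [r8c9∈{4,9}] r8c9 is the only open cell in row 8 admitting 4. So r8c9=4.
Step 27. [r2c9∈{2}] r2c9 has the single candidate 2, so r2c9=2.
Step 28. [r5c8∈{1}] r5c8 is down to just 1, so r5c8=1.
Step 29. [r5c4∈{2,5}] row 5 places 5 nowhere but r5c4, so r5c4=5.
Step 30. [r4c7∈{8,9}] r4c7 is the only open cell in row 4 admitting 8 ⇒ r4c7=8.
Step 31. [r5c1∈{2}] r5c1 is down to just 2 ⇒ r5c1=2.
Step 32. [r3c2∈{2}] r3c2 has the single candidate 2. So r3c2=2.
Step 33. [r7c8∈{2}] r7c8 has the single candidate 2, so r7c8=2.
Step 34. [r9c1∈{4}] r9c1's peers cover all but 4, so r9c1=4.
Step 35. [r4c9∈{9}] only 9 remains possible at r4c9, so r4c9=9.
Step 36. [r2c2∈{6}] only 6 remains possible at r2c2. So r2c2=6.
Step 37. [r1c8∈{9}] r1c8 has the single candidate 9. So r1c8=9.
Step 38. [r7c7∈{7}] r7c7's peers cover all but 7, so r7c7=7.
Step 39. [r4c3∈{5}] r4c3 has the single candidate 5 ⇒ r4c3=5.
Step 40. [r1c6∈{3}] r1c6 has the single candidate 3, so r1c6=3.
Step 41. [r2c8∈{4}] nothing but 4 survives at r2c8 ⇒ r2c8=4.
Step 42. [r3c6∈{5}] r3c6's peers cover all but 5, so r3c6=5.
Step 43. [r6c9∈{6}] only 6 remains possible at r6c9 ⇒ r6c9=6.
Step 44. [r8c7∈{9}] r8c7 has the single candidate 9 ⇒ r8c7=9.
Step 45. [r8c4∈{3}] only 3 remains possible at r8c4. So r8c4=3.
Step 46. [r2c6∈{1}] only 1 remains possible at r2c6. So r2c6=1.
Step 47. [r9c9∈{5}] nothing but 5 survives at r9c9, so r9c9=5.
Step 48. [r4c1∈{1}] r4c1 is down to just 1, so r4c1=1.
Step 49. [r6c6∈{7}] only 7 remains possible at r6c6. So r6c6=7.
Step 50. [r7c9∈{1}] r7c9 has the single candidate 1 ⇒ r7c9=1.
Step 51. [r4c4∈{2}] r4c4 has the single candidate 2. So r4c4=2.
Step 52. [r7c5∈{8}] r7c5 has the single candidate 8, so r7c5=8.

Answer: 5 4 8 6 2 3 1 9 7 / 9 6 3 8 7 1 5 4 2 / 7 2 1 9 4 5 6 3 8 / 1 3 5 2 6 4 8 7 9 / 2 7 6 5 9 8 4 1 3 / 8 9 4 1 3 7 2 5 6 / 3 5 9 4 8 6 7 2 1 / 6 1 7 3 5 2 9 8 4 / 4 8 2 7 1 9 3 6 5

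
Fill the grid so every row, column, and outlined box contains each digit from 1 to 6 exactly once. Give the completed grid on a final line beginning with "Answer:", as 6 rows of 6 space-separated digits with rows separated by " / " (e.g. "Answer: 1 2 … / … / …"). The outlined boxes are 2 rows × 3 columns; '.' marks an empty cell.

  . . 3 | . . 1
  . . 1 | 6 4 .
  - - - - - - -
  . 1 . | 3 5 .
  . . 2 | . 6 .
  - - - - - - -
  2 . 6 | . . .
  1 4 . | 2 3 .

Step 1. [r2c1∈{5}] nothing but 5 survives at r2c1 ⇒ r2c1=5.
Step 2. [r4c6∈{4}] nothing but 4 survives at r4c6 ⇒ r4c6=4.
Step 3. [r5c6∈{5}] nothing but 5 survives at r5c6, so r5c6=5.
Step 4. [r1c5∈{2}] only 2 remains possible at r1c5. So r1c5=2.
Step 5. [r3c1∈{4,6}] across row 3, 6 lands solely at r3c1 ⇒ r3c1=6.
Step 6. [r5c5∈{1}] only 1 remains possible at r5c5 ⇒ r5c5=1.
Step 7. [r4c1∈{3}] nothing but 3 survives at r4c1 ⇒ r4c1=3.
Step 8. [r3c6∈{2}] r3c6 has the single candidate 2, so r3c6=2.
Step 9. [r2c6∈{3}] r2c6 has the single candidate 3, so r2c6=3.
Step 10. [r1c1∈{4}] r1c1's peers cover all but 4 ⇒ r1c1=4.
Step 11. [r4c2∈{5}] nothing but 5 survives at r4c2, so r4c2=5.
Step 12. [r1c4∈{5}] nothing but 5 survives at r1c4. So r1c4=5.
Step 13. [r4c4∈{1}] r4c4 is down to just 1 ⇒ r4c4=1.
Step 14. [r2c2∈{2}] r2c2's peers cover all but 2. So r2c2=2.
Step 15. [r1c2∈{6}] r1c2 is down to just 6 ⇒ r1c2=6.
Step 16. [r6c3∈{5}] r6c3 is down to just 5. So r6c3=5.
Step 17. [r5c2∈{3}] r5c2's peers cover all but 3 ⇒ r5c2=3.
Step 18. [r6c6∈{6}] only 6 remains possible at r6c6 ⇒ r6c6=6.
Step 19. [r3c3∈{4}] nothing but 4 survives at r3c3, so r3c3=4.
Step 20. [r5c4∈{4}] only 4 remains possible at r5c4 ⇒ r5c4=4.

Answer: 4 6 3 5 2 1 / 5 2 1 6 4 3 / 6 1 4 3 5 2 / 3 5 2 1 6 4 / 2 3 6 4 1 5 / 1 4 5 2 3 6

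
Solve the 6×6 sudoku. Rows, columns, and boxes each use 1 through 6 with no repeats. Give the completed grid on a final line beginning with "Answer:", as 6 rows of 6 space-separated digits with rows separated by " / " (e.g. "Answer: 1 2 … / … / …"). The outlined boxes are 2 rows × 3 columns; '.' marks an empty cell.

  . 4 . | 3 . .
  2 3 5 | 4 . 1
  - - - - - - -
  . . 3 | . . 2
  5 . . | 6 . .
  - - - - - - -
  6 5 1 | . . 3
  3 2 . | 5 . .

Step 1. [r5c5∈{2,4}] in row 5, 4 fits only at r5c5, so r5c5=4.
Step 2. [r3c4∈{1}] r3c4 has the single candidate 1 ⇒ r3c4=1.
Step 3. [r2c5∈{6}] r2c5 has the single candidate 6, so r2c5=6.
Step 4. [r4c6∈{4}] nothing but 4 survives at r4c6, so r4c6=4.
Step 5. [r1c6∈{5}] r1c6's peers cover all but 5, so r1c6=5.
Step 6. [r4c2∈{1}] r4c2 is down to just 1 ⇒ r4c2=1.
Step 7. [r4c5∈{3}] r4c5 has the single candidate 3, so r4c5=3.
Step 8. [r3c5∈{5}] r3c5 has the single candidate 5. So r3c5=5.
Step 9. [r1c5∈{2}] r1c5 has the single candidate 2 ⇒ r1c5=2.
Step 10. [r6c5∈{1}] r6c5 has the single candidate 1, so r6c5=1.
Step 11. [r4c3∈{2}] r4c3's peers cover all but 2 ⇒ r4c3=2.
Step 12. [r1c3∈{6}] r1c3 is down to just 6 ⇒ r1c3=6.
Step 13. [r3c2∈{6}] r3c2 is down to just 6 ⇒ r3c2=6.
Step 14. [r3c1∈{4}] nothing but 4 survives at r3c1, so r3c1=4.
Step 15. [r1c1∈{1}] r1c1 has the single candidate 1 ⇒ r1c1=1.
Step 16. [r6c3∈{4}] r6c3's peers cover all but 4 ⇒ r6c3=4.
Step 17. [r6c6∈{6}] only 6 remains possible at r6c6 ⇒ r6c6=6.
Step 18. [r5c4∈{2}] r5c4's peers cover all but 2. So r5c4=2.

Answer: 1 4 6 3 2 5 / 2 3 5 4 6 1 / 4 6 3 1 5 2 / 5 1 2 6 3 4 / 6 5 1 2 4 3 / 3 2 4 5 1 6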